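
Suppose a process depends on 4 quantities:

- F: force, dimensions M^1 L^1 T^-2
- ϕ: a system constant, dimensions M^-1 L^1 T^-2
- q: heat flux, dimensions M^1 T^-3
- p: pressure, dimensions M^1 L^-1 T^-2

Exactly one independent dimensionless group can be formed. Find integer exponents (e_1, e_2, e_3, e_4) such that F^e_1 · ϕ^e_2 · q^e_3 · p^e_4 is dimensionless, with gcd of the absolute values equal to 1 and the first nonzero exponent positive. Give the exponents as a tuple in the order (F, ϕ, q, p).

(2, 1, -4, 3)

M: e_1·(1) + e_2·(-1) + e_3·(1) + e_4·(1) = 0
L: e_1·(1) + e_2·(1) + e_3·(0) + e_4·(-1) = 0
T: e_1·(-2) + e_2·(-2) + e_3·(-3) + e_4·(-2) = 0
Solving this homogeneous linear system for the smallest-integer solution (first nonzero entry positive) gives (2, 1, -4, 3).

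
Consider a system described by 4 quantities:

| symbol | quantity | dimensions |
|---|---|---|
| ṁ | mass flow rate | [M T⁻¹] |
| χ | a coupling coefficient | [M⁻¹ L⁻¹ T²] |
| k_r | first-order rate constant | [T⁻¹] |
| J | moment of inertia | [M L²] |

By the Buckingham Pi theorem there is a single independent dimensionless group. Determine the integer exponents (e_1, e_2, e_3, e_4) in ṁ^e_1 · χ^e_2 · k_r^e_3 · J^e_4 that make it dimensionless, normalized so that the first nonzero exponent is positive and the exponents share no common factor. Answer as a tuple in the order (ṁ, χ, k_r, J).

(1, 2, 3, 1)

M: e_1·(1) + e_2·(-1) + e_3·(0) + e_4·(1) = 0
L: e_1·(0) + e_2·(-1) + e_3·(0) + e_4·(2) = 0
T: e_1·(-1) + e_2·(2) + e_3·(-1) + e_4·(0) = 0
Solving this homogeneous linear system for the smallest-integer solution (first nonzero entry positive) gives (1, 2, 3, 1).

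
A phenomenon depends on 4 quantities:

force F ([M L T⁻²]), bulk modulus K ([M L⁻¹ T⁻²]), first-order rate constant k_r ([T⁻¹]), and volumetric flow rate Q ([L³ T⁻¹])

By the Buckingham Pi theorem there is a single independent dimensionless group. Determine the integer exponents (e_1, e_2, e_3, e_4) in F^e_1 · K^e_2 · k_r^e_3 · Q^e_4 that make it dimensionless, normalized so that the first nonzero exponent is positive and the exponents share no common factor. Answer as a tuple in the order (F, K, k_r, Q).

(3, -3, 2, -2)

M: e_1·(1) + e_2·(1) + e_3·(0) + e_4·(0) = 0
L: e_1·(1) + e_2·(-1) + e_3·(0) + e_4·(3) = 0
T: e_1·(-2) + e_2·(-2) + e_3·(-1) + e_4·(-1) = 0
Solving this homogeneous linear system for the smallest-integer solution (first nonzero entry positive) gives (3, -3, 2, -2).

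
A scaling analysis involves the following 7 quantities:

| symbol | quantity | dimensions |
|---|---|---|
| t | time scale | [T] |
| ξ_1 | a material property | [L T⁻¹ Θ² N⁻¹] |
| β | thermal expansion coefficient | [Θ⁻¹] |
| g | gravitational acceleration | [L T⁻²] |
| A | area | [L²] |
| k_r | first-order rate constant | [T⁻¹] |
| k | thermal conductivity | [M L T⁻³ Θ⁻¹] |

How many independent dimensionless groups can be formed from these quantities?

2

There are 7 variables and 5 base dimensions (M, L, T, Θ, N).
The dimension matrix has rank 5.
Independent dimensionless groups: 7 − 5 = 2.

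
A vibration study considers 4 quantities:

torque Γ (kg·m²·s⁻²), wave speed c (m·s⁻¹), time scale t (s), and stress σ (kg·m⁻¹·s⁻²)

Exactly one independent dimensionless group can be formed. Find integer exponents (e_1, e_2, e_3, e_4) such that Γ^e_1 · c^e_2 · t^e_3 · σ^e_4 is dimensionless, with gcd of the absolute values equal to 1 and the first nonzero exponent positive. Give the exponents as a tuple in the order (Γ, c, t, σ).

(1, -3, -3, -1)

M: e_1·(1) + e_2·(0) + e_3·(0) + e_4·(1) = 0
L: e_1·(2) + e_2·(1) + e_3·(0) + e_4·(-1) = 0
T: e_1·(-2) + e_2·(-1) + e_3·(1) + e_4·(-2) = 0
Solving this homogeneous linear system for the smallest-integer solution (first nonzero entry positive) gives (1, -3, -3, -1).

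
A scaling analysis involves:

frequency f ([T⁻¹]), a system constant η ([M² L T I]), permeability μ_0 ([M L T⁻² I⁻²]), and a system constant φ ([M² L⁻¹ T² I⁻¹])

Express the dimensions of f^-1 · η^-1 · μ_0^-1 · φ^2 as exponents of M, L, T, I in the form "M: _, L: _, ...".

Collect each base-dimension exponent across the product:
  M: −(0) − (2) − (1) + 2·(2) = 1
  L: −(0) − (1) − (1) + 2·(-1) = -4
  T: −(-1) − (1) − (-2) + 2·(2) = 6
  I: −(0) − (1) − (-2) + 2·(-1) = -1
So the dimensions are [M L⁻⁴ T⁶ I⁻¹].

M: 1, L: -4, T: 6, I: -1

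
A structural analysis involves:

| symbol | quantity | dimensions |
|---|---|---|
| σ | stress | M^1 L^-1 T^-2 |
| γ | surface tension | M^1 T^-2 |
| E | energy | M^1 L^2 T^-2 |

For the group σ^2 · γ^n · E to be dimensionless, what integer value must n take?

Balance the M exponent: (1)·n from γ, plus 2·(1) + (1) = 3 from the rest, must sum to zero.
n + 3 = 0, so n = -3.

-3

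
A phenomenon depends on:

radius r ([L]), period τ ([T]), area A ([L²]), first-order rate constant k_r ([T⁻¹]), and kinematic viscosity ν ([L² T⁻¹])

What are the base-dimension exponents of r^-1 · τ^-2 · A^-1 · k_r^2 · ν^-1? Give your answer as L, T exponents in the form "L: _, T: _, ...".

L: -5, T: -3

Collect each base-dimension exponent across the product:
  L: −(1) − 2·(0) − (2) + 2·(0) − (2) = -5
  T: −(0) − 2·(1) − (0) + 2·(-1) − (-1) = -3
So the dimensions are [L⁻⁵ T⁻³].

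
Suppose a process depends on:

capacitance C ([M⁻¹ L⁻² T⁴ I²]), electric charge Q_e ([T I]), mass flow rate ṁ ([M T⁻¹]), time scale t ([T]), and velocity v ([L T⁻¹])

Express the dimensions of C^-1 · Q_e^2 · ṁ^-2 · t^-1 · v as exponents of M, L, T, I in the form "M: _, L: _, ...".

M: -1, L: 3, T: -2, I: 0

Collect each base-dimension exponent across the product:
  M: −(-1) + 2·(0) − 2·(1) − (0) + (0) = -1
  L: −(-2) + 2·(0) − 2·(0) − (0) + (1) = 3
  T: −(4) + 2·(1) − 2·(-1) − (1) + (-1) = -2
  I: −(2) + 2·(1) − 2·(0) − (0) + (0) = 0
So the dimensions are [M⁻¹ L³ T⁻²].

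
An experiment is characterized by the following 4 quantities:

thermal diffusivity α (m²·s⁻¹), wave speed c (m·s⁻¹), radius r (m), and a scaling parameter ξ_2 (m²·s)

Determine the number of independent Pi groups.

There are 4 variables and 2 base dimensions (L, T).
The dimension matrix has rank 2.
Independent dimensionless groups: 4 − 2 = 2.

2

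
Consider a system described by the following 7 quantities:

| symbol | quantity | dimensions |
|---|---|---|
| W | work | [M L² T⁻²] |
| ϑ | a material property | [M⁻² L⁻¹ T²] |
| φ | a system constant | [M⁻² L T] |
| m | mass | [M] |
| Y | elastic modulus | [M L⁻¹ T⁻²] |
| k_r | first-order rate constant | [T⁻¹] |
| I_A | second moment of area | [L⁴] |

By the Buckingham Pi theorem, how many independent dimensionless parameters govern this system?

4

There are 7 variables and 3 base dimensions (M, L, T).
The dimension matrix has rank 3.
Independent dimensionless groups: 7 − 3 = 4.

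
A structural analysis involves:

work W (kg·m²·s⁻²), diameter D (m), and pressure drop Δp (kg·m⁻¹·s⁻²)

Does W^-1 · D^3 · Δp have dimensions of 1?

yes

Sum the exponent of each base dimension across the product:
  M: −[W]_M + 3·[D]_M + [Δp]_M = −(1) + 3·(0) + (1) = 0
  L: −[W]_L + 3·[D]_L + [Δp]_L = −(2) + 3·(1) + (-1) = 0
  T: −[W]_T + 3·[D]_T + [Δp]_T = −(-2) + 3·(0) + (-2) = 0
All base exponents vanish — dimensionless.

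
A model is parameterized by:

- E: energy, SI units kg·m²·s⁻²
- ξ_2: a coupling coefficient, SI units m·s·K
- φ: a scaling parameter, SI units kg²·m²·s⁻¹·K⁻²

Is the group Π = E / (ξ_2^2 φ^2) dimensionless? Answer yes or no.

Sum the exponent of each base dimension across the product:
  M: [E]_M − 2·[ξ_2]_M − 2·[φ]_M = (1) − 2·(0) − 2·(2) = -3
  L: [E]_L − 2·[ξ_2]_L − 2·[φ]_L = (2) − 2·(1) − 2·(2) = -4
  T: [E]_T − 2·[ξ_2]_T − 2·[φ]_T = (-2) − 2·(1) − 2·(-1) = -2
  Θ: [E]_Θ − 2·[ξ_2]_Θ − 2·[φ]_Θ = (0) − 2·(1) − 2·(-2) = 2
Net dimensions [M⁻³ L⁻⁴ T⁻² Θ²] ≠ [1] — not dimensionless.

no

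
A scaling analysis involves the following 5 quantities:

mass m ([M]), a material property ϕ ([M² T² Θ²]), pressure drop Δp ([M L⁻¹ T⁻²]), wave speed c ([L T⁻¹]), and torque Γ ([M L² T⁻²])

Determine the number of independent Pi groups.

There are 5 variables and 4 base dimensions (M, L, T, Θ).
The dimension matrix has rank 4.
Independent dimensionless groups: 5 − 4 = 1.

1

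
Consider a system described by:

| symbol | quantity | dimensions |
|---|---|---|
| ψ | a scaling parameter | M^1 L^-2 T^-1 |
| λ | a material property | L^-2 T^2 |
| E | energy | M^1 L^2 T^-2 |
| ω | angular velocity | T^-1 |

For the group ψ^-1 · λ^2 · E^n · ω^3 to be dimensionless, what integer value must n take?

Balance the M exponent: (1)·n from E, plus −(1) + 2·(0) + 3·(0) = -1 from the rest, must sum to zero.
n − 1 = 0, so n = 1.

1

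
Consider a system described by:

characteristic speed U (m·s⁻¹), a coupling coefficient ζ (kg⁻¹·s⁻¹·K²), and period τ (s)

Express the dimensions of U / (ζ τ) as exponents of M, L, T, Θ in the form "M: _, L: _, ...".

M: 1, L: 1, T: -1, Θ: -2

Collect each base-dimension exponent across the product:
  M: (0) − (-1) − (0) = 1
  L: (1) − (0) − (0) = 1
  T: (-1) − (-1) − (1) = -1
  Θ: (0) − (2) − (0) = -2
So the dimensions are [M L T⁻¹ Θ⁻²].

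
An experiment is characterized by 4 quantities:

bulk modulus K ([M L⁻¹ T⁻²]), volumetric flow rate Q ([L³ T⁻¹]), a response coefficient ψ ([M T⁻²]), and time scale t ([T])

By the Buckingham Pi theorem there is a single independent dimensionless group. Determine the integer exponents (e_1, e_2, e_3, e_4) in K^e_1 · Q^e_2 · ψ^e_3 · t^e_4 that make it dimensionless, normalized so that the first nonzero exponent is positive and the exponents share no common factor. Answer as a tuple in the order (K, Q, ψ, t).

M: e_1·(1) + e_2·(0) + e_3·(1) + e_4·(0) = 0
L: e_1·(-1) + e_2·(3) + e_3·(0) + e_4·(0) = 0
T: e_1·(-2) + e_2·(-1) + e_3·(-2) + e_4·(1) = 0
Solving this homogeneous linear system for the smallest-integer solution (first nonzero entry positive) gives (3, 1, -3, 1).

(3, 1, -3, 1)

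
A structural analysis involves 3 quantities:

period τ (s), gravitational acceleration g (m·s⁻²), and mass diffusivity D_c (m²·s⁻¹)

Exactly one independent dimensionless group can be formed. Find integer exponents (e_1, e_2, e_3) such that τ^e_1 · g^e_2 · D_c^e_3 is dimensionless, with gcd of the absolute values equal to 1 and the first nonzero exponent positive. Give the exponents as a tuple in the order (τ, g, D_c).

L: e_1·(0) + e_2·(1) + e_3·(2) = 0
T: e_1·(1) + e_2·(-2) + e_3·(-1) = 0
Solving this homogeneous linear system for the smallest-integer solution (first nonzero entry positive) gives (3, 2, -1).

(3, 2, -1)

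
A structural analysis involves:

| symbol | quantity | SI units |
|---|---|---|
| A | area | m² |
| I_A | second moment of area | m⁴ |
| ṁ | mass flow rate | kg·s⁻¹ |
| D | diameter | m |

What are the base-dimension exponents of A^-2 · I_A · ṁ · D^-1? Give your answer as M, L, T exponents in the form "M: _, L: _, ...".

Collect each base-dimension exponent across the product:
  M: −2·(0) + (0) + (1) − (0) = 1
  L: −2·(2) + (4) + (0) − (1) = -1
  T: −2·(0) + (0) + (-1) − (0) = -1
So the dimensions are [M L⁻¹ T⁻¹].

M: 1, L: -1, T: -1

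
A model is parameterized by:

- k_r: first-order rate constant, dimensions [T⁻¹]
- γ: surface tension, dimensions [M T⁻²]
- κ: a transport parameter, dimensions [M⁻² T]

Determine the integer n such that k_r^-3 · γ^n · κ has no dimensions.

Balance the M exponent: (1)·n from γ, plus −3·(0) + (-2) = -2 from the rest, must sum to zero.
n − 2 = 0, so n = 2.

2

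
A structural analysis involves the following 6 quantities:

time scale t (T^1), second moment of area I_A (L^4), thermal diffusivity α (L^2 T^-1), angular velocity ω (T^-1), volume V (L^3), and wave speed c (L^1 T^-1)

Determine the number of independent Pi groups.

There are 6 variables and 2 base dimensions (L, T).
The dimension matrix has rank 2.
Independent dimensionless groups: 6 − 2 = 4.

4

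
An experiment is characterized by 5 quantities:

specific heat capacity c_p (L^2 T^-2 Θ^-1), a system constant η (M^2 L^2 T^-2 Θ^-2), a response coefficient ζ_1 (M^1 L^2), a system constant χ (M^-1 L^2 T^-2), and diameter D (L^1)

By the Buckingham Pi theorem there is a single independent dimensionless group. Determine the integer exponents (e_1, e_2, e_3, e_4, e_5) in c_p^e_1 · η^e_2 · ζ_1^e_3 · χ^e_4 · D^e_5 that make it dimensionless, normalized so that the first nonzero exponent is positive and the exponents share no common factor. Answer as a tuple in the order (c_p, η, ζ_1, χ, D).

M: e_1·(0) + e_2·(2) + e_3·(1) + e_4·(-1) + e_5·(0) = 0
L: e_1·(2) + e_2·(2) + e_3·(2) + e_4·(2) + e_5·(1) = 0
T: e_1·(-2) + e_2·(-2) + e_3·(0) + e_4·(-2) + e_5·(0) = 0
Θ: e_1·(-1) + e_2·(-2) + e_3·(0) + e_4·(0) + e_5·(0) = 0
Solving this homogeneous linear system for the smallest-integer solution (first nonzero entry positive) gives (2, -1, 1, -1, -2).

(2, -1, 1, -1, -2)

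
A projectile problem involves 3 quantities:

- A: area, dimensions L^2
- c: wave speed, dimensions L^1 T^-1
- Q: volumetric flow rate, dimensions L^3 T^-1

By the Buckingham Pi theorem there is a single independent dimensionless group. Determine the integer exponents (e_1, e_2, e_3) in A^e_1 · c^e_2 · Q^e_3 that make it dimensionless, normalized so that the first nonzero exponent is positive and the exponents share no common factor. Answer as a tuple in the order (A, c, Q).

(1, 1, -1)

L: e_1·(2) + e_2·(1) + e_3·(3) = 0
T: e_1·(0) + e_2·(-1) + e_3·(-1) = 0
Solving this homogeneous linear system for the smallest-integer solution (first nonzero entry positive) gives (1, 1, -1).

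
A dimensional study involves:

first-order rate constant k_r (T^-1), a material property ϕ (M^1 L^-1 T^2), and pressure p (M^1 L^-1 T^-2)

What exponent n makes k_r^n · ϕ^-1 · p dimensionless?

-4

Balance the T exponent: (-1)·n from k_r, plus −(2) + (-2) = -4 from the rest, must sum to zero.
−n − 4 = 0, so n = -4.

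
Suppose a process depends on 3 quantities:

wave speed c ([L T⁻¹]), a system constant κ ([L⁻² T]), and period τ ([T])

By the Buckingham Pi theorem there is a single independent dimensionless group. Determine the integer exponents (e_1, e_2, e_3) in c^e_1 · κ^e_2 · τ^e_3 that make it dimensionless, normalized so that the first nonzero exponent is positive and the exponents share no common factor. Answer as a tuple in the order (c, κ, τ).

L: e_1·(1) + e_2·(-2) + e_3·(0) = 0
T: e_1·(-1) + e_2·(1) + e_3·(1) = 0
Solving this homogeneous linear system for the smallest-integer solution (first nonzero entry positive) gives (2, 1, 1).

(2, 1, 1)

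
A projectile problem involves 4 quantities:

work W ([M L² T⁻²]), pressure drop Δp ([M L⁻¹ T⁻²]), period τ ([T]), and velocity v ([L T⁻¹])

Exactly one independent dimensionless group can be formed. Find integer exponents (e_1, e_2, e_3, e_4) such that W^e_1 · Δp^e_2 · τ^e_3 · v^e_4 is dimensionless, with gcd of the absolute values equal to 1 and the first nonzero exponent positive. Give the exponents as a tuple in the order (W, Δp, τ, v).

M: e_1·(1) + e_2·(1) + e_3·(0) + e_4·(0) = 0
L: e_1·(2) + e_2·(-1) + e_3·(0) + e_4·(1) = 0
T: e_1·(-2) + e_2·(-2) + e_3·(1) + e_4·(-1) = 0
Solving this homogeneous linear system for the smallest-integer solution (first nonzero entry positive) gives (1, -1, -3, -3).

(1, -1, -3, -3)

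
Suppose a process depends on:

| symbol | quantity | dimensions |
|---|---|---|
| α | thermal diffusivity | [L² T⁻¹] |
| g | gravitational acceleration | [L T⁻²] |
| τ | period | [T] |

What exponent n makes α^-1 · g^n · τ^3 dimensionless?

2

Balance the L exponent: (1)·n from g, plus −(2) + 3·(0) = -2 from the rest, must sum to zero.
n − 2 = 0, so n = 2.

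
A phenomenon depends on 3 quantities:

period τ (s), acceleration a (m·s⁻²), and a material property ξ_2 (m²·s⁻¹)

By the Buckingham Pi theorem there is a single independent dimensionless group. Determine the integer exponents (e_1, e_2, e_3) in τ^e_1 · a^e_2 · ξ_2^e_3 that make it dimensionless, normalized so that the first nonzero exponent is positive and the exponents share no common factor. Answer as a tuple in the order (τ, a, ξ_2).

L: e_1·(0) + e_2·(1) + e_3·(2) = 0
T: e_1·(1) + e_2·(-2) + e_3·(-1) = 0
Solving this homogeneous linear system for the smallest-integer solution (first nonzero entry positive) gives (3, 2, -1).

(3, 2, -1)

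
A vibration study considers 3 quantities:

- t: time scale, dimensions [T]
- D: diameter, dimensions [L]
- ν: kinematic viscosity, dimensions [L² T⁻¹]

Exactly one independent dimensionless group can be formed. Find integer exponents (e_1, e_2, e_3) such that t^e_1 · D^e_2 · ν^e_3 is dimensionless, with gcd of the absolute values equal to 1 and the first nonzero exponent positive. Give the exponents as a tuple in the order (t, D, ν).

L: e_1·(0) + e_2·(1) + e_3·(2) = 0
T: e_1·(1) + e_2·(0) + e_3·(-1) = 0
Solving this homogeneous linear system for the smallest-integer solution (first nonzero entry positive) gives (1, -2, 1).

(1, -2, 1)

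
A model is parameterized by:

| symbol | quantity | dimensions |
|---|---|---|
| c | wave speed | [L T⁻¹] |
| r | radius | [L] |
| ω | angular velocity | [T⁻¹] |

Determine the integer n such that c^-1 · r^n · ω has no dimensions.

Balance the L exponent: (1)·n from r, plus −(1) + (0) = -1 from the rest, must sum to zero.
n − 1 = 0, so n = 1.

1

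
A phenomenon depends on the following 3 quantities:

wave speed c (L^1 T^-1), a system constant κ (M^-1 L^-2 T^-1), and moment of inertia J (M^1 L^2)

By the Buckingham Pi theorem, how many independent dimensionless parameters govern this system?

There are 3 variables and 3 base dimensions (M, L, T).
The dimension matrix has rank 3.
Independent dimensionless groups: 3 − 3 = 0.

0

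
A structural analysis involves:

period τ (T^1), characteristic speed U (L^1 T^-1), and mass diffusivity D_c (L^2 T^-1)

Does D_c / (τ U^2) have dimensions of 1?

yes

Sum the exponent of each base dimension across the product:
  L: −[τ]_L − 2·[U]_L + [D_c]_L = −(0) − 2·(1) + (2) = 0
  T: −[τ]_T − 2·[U]_T + [D_c]_T = −(1) − 2·(-1) + (-1) = 0
All base exponents vanish — dimensionless.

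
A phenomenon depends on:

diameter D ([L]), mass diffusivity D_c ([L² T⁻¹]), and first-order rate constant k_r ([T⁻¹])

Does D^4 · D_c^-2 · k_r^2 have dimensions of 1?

yes

Sum the exponent of each base dimension across the product:
  M: 4·[D]_M − 2·[D_c]_M + 2·[k_r]_M = 4·(0) − 2·(0) + 2·(0) = 0
  L: 4·[D]_L − 2·[D_c]_L + 2·[k_r]_L = 4·(1) − 2·(2) + 2·(0) = 0
  T: 4·[D]_T − 2·[D_c]_T + 2·[k_r]_T = 4·(0) − 2·(-1) + 2·(-1) = 0
All base exponents vanish — dimensionless.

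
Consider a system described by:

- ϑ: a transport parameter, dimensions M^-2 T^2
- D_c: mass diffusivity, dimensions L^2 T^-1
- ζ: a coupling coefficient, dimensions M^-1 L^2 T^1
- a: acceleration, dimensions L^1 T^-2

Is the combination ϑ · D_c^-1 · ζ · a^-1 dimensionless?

no

Sum the exponent of each base dimension across the product:
  M: [ϑ]_M − [D_c]_M + [ζ]_M − [a]_M = (-2) − (0) + (-1) − (0) = -3
  L: [ϑ]_L − [D_c]_L + [ζ]_L − [a]_L = (0) − (2) + (2) − (1) = -1
  T: [ϑ]_T − [D_c]_T + [ζ]_T − [a]_T = (2) − (-1) + (1) − (-2) = 6
Net dimensions [M⁻³ L⁻¹ T⁶] ≠ [1] — not dimensionless.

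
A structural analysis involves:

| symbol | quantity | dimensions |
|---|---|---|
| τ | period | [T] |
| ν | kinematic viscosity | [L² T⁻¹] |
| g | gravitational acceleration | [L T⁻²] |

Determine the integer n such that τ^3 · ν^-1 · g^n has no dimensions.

2

Balance the L exponent: (1)·n from g, plus 3·(0) − (2) = -2 from the rest, must sum to zero.
n − 2 = 0, so n = 2.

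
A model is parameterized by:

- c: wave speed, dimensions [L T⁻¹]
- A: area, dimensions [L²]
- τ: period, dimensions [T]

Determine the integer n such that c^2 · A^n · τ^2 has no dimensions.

-1

Balance the L exponent: (2)·n from A, plus 2·(1) + 2·(0) = 2 from the rest, must sum to zero.
2n + 2 = 0, so n = -1.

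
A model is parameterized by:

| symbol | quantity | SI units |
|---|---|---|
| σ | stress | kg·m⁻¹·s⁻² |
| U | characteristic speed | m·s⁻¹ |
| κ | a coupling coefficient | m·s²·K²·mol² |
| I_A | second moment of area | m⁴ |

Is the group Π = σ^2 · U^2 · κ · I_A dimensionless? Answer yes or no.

no

Sum the exponent of each base dimension across the product:
  M: 2·[σ]_M + 2·[U]_M + [κ]_M + [I_A]_M = 2·(1) + 2·(0) + (0) + (0) = 2
  L: 2·[σ]_L + 2·[U]_L + [κ]_L + [I_A]_L = 2·(-1) + 2·(1) + (1) + (4) = 5
  T: 2·[σ]_T + 2·[U]_T + [κ]_T + [I_A]_T = 2·(-2) + 2·(-1) + (2) + (0) = -4
  Θ: 2·[σ]_Θ + 2·[U]_Θ + [κ]_Θ + [I_A]_Θ = 2·(0) + 2·(0) + (2) + (0) = 2
  N: 2·[σ]_N + 2·[U]_N + [κ]_N + [I_A]_N = 2·(0) + 2·(0) + (2) + (0) = 2
Net dimensions [M² L⁵ T⁻⁴ Θ² N²] ≠ [1] — not dimensionless.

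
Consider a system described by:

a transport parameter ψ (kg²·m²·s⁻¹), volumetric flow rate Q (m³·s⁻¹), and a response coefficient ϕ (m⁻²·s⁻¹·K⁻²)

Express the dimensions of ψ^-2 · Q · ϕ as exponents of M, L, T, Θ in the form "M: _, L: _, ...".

M: -4, L: -3, T: 0, Θ: -2

Collect each base-dimension exponent across the product:
  M: −2·(2) + (0) + (0) = -4
  L: −2·(2) + (3) + (-2) = -3
  T: −2·(-1) + (-1) + (-1) = 0
  Θ: −2·(0) + (0) + (-2) = -2
So the dimensions are [M⁻⁴ L⁻³ Θ⁻²].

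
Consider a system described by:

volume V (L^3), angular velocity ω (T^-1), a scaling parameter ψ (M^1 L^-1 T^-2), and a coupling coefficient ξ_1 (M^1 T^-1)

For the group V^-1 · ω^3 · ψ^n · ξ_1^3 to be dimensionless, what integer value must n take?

-3

Balance the M exponent: (1)·n from ψ, plus −(0) + 3·(0) + 3·(1) = 3 from the rest, must sum to zero.
n + 3 = 0, so n = -3.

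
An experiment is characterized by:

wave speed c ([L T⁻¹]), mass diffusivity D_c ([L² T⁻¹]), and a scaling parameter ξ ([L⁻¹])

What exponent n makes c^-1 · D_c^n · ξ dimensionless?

1

Balance the L exponent: (2)·n from D_c, plus −(1) + (-1) = -2 from the rest, must sum to zero.
2n − 2 = 0, so n = 1.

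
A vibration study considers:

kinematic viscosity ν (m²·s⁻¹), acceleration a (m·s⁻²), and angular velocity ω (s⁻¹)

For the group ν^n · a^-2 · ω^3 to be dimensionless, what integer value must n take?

1

Balance the L exponent: (2)·n from ν, plus −2·(1) + 3·(0) = -2 from the rest, must sum to zero.
2n − 2 = 0, so n = 1.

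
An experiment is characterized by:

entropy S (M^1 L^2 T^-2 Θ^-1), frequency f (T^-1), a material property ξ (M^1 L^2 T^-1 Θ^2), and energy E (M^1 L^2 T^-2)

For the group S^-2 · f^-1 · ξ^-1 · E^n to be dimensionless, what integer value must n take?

3

Balance the M exponent: (1)·n from E, plus −2·(1) − (0) − (1) = -3 from the rest, must sum to zero.
n − 3 = 0, so n = 3.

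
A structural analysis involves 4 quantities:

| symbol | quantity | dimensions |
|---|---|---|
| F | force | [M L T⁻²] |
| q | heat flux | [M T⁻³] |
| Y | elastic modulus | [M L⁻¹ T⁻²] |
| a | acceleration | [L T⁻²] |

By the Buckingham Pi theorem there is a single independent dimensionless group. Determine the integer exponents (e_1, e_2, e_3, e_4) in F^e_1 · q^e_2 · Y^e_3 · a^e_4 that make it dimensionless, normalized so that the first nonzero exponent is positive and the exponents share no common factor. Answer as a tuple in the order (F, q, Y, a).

(1, -4, 3, 2)

M: e_1·(1) + e_2·(1) + e_3·(1) + e_4·(0) = 0
L: e_1·(1) + e_2·(0) + e_3·(-1) + e_4·(1) = 0
T: e_1·(-2) + e_2·(-3) + e_3·(-2) + e_4·(-2) = 0
Solving this homogeneous linear system for the smallest-integer solution (first nonzero entry positive) gives (1, -4, 3, 2).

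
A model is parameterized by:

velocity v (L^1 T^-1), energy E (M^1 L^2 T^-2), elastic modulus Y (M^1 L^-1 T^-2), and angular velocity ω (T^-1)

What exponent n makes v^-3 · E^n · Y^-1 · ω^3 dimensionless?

1

Balance the M exponent: (1)·n from E, plus −3·(0) − (1) + 3·(0) = -1 from the rest, must sum to zero.
n − 1 = 0, so n = 1.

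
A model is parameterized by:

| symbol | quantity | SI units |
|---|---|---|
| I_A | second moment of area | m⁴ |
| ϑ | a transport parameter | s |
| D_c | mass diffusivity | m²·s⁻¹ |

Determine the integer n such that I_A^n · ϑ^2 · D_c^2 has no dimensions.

-1

Balance the L exponent: (4)·n from I_A, plus 2·(0) + 2·(2) = 4 from the rest, must sum to zero.
4n + 4 = 0, so n = -1.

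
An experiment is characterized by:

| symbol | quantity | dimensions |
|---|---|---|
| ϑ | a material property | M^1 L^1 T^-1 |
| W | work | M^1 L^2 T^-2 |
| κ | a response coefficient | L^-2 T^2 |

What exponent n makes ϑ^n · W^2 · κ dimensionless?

-2

Balance the M exponent: (1)·n from ϑ, plus 2·(1) + (0) = 2 from the rest, must sum to zero.
n + 2 = 0, so n = -2.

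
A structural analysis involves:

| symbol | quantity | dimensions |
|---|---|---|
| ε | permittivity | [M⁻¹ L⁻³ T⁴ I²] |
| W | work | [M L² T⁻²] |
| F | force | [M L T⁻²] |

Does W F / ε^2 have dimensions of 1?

no

Sum the exponent of each base dimension across the product:
  M: −2·[ε]_M + [W]_M + [F]_M = −2·(-1) + (1) + (1) = 4
  L: −2·[ε]_L + [W]_L + [F]_L = −2·(-3) + (2) + (1) = 9
  T: −2·[ε]_T + [W]_T + [F]_T = −2·(4) + (-2) + (-2) = -12
  I: −2·[ε]_I + [W]_I + [F]_I = −2·(2) + (0) + (0) = -4
Net dimensions [M⁴ L⁹ T⁻¹² I⁻⁴] ≠ [1] — not dimensionless.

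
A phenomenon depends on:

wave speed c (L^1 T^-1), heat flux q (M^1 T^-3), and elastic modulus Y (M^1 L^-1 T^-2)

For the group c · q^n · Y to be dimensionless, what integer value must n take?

-1

Balance the M exponent: (1)·n from q, plus (0) + (1) = 1 from the rest, must sum to zero.
n + 1 = 0, so n = -1.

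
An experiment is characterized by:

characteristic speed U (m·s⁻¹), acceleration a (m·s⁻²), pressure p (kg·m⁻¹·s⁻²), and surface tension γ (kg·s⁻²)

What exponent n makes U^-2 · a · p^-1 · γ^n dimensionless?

1

Balance the M exponent: (1)·n from γ, plus −2·(0) + (0) − (1) = -1 from the rest, must sum to zero.
n − 1 = 0, so n = 1.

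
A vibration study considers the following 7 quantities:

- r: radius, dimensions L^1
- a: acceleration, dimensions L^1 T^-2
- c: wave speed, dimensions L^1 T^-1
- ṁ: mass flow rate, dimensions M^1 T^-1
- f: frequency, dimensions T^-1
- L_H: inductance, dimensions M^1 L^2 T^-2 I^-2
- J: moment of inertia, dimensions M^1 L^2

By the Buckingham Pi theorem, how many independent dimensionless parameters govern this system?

3

There are 7 variables and 4 base dimensions (M, L, T, I).
The dimension matrix has rank 4.
Independent dimensionless groups: 7 − 4 = 3.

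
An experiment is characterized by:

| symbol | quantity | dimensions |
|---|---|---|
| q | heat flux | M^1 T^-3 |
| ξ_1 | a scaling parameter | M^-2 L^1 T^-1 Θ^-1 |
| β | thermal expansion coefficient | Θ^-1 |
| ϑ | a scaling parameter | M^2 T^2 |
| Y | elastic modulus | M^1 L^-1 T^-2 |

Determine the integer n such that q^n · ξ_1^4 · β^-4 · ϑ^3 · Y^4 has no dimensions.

-2

Balance the M exponent: (1)·n from q, plus 4·(-2) − 4·(0) + 3·(2) + 4·(1) = 2 from the rest, must sum to zero.
n + 2 = 0, so n = -2.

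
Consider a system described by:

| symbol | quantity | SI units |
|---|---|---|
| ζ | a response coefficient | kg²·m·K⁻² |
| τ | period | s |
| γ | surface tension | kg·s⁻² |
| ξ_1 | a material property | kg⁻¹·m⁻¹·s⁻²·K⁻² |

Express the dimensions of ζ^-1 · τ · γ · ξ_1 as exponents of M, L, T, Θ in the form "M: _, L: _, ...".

Collect each base-dimension exponent across the product:
  M: −(2) + (0) + (1) + (-1) = -2
  L: −(1) + (0) + (0) + (-1) = -2
  T: −(0) + (1) + (-2) + (-2) = -3
  Θ: −(-2) + (0) + (0) + (-2) = 0
So the dimensions are [M⁻² L⁻² T⁻³].

M: -2, L: -2, T: -3, Θ: 0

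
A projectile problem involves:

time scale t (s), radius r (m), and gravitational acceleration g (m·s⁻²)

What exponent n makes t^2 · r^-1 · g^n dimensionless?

1

Balance the L exponent: (1)·n from g, plus 2·(0) − (1) = -1 from the rest, must sum to zero.
n − 1 = 0, so n = 1.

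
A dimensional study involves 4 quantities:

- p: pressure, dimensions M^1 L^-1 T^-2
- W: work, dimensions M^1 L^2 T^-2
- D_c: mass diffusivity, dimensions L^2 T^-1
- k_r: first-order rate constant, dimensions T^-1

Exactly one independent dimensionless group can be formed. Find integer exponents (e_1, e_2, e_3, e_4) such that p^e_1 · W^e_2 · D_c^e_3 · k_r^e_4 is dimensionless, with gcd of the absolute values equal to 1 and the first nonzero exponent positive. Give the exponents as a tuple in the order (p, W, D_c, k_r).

M: e_1·(1) + e_2·(1) + e_3·(0) + e_4·(0) = 0
L: e_1·(-1) + e_2·(2) + e_3·(2) + e_4·(0) = 0
T: e_1·(-2) + e_2·(-2) + e_3·(-1) + e_4·(-1) = 0
Solving this homogeneous linear system for the smallest-integer solution (first nonzero entry positive) gives (2, -2, 3, -3).

(2, -2, 3, -3)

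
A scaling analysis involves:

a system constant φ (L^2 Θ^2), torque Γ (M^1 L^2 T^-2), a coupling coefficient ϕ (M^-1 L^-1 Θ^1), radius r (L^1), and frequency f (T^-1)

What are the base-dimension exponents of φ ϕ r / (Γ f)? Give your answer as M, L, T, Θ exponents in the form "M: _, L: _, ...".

Collect each base-dimension exponent across the product:
  M: (0) − (1) + (-1) + (0) − (0) = -2
  L: (2) − (2) + (-1) + (1) − (0) = 0
  T: (0) − (-2) + (0) + (0) − (-1) = 3
  Θ: (2) − (0) + (1) + (0) − (0) = 3
So the dimensions are [M⁻² T³ Θ³].

M: -2, L: 0, T: 3, Θ: 3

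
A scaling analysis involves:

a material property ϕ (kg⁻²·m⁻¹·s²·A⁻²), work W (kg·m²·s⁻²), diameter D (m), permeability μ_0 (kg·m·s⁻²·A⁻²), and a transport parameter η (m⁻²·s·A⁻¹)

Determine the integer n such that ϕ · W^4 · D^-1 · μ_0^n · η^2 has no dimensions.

-2

Balance the M exponent: (1)·n from μ_0, plus (-2) + 4·(1) − (0) + 2·(0) = 2 from the rest, must sum to zero.
n + 2 = 0, so n = -2.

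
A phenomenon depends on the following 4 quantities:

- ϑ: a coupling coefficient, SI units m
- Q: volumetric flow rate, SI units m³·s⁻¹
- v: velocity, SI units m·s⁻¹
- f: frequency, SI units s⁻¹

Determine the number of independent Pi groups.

There are 4 variables and 2 base dimensions (L, T).
The dimension matrix has rank 2.
Independent dimensionless groups: 4 − 2 = 2.

2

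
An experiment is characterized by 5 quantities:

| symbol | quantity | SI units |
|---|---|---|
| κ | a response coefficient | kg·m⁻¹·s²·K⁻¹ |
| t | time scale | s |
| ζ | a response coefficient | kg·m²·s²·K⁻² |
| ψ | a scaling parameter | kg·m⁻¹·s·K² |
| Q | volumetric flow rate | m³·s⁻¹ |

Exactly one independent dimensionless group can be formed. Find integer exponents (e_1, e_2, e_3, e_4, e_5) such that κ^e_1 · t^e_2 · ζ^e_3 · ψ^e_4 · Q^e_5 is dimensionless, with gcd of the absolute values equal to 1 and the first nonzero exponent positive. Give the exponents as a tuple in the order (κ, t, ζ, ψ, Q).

M: e_1·(1) + e_2·(0) + e_3·(1) + e_4·(1) + e_5·(0) = 0
L: e_1·(-1) + e_2·(0) + e_3·(2) + e_4·(-1) + e_5·(3) = 0
T: e_1·(2) + e_2·(1) + e_3·(2) + e_4·(1) + e_5·(-1) = 0
Θ: e_1·(-1) + e_2·(0) + e_3·(-2) + e_4·(2) + e_5·(0) = 0
Solving this homogeneous linear system for the smallest-integer solution (first nonzero entry positive) gives (4, 2, -3, -1, 3).

(4, 2, -3, -1, 3)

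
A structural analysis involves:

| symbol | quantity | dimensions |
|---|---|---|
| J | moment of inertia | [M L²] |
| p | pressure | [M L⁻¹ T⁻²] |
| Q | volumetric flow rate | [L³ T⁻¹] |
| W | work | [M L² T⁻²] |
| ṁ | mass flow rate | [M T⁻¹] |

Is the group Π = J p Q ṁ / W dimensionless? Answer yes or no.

Sum the exponent of each base dimension across the product:
  M: [J]_M + [p]_M + [Q]_M − [W]_M + [ṁ]_M = (1) + (1) + (0) − (1) + (1) = 2
  L: [J]_L + [p]_L + [Q]_L − [W]_L + [ṁ]_L = (2) + (-1) + (3) − (2) + (0) = 2
  T: [J]_T + [p]_T + [Q]_T − [W]_T + [ṁ]_T = (0) + (-2) + (-1) − (-2) + (-1) = -2
Net dimensions [M² L² T⁻²] ≠ [1] — not dimensionless.

no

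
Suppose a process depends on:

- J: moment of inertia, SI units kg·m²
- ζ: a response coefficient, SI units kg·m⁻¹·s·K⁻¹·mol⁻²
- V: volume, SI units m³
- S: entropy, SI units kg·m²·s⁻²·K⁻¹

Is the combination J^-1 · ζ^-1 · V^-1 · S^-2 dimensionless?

Sum the exponent of each base dimension across the product:
  M: −[J]_M − [ζ]_M − [V]_M − 2·[S]_M = −(1) − (1) − (0) − 2·(1) = -4
  L: −[J]_L − [ζ]_L − [V]_L − 2·[S]_L = −(2) − (-1) − (3) − 2·(2) = -8
  T: −[J]_T − [ζ]_T − [V]_T − 2·[S]_T = −(0) − (1) − (0) − 2·(-2) = 3
  Θ: −[J]_Θ − [ζ]_Θ − [V]_Θ − 2·[S]_Θ = −(0) − (-1) − (0) − 2·(-1) = 3
  N: −[J]_N − [ζ]_N − [V]_N − 2·[S]_N = −(0) − (-2) − (0) − 2·(0) = 2
Net dimensions [M⁻⁴ L⁻⁸ T³ Θ³ N²] ≠ [1] — not dimensionless.

no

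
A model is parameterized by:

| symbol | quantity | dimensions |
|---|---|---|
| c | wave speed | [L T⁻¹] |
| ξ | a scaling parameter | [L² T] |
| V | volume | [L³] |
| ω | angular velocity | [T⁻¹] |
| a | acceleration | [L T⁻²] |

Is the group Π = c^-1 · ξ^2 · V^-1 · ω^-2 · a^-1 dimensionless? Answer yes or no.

Sum the exponent of each base dimension across the product:
  L: −[c]_L + 2·[ξ]_L − [V]_L − 2·[ω]_L − [a]_L = −(1) + 2·(2) − (3) − 2·(0) − (1) = -1
  T: −[c]_T + 2·[ξ]_T − [V]_T − 2·[ω]_T − [a]_T = −(-1) + 2·(1) − (0) − 2·(-1) − (-2) = 7
Net dimensions [L⁻¹ T⁷] ≠ [1] — not dimensionless.

no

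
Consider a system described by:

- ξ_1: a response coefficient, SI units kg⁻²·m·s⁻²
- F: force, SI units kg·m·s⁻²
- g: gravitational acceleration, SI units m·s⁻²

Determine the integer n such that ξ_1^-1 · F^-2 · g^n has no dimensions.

3

Balance the L exponent: (1)·n from g, plus −(1) − 2·(1) = -3 from the rest, must sum to zero.
n − 3 = 0, so n = 3.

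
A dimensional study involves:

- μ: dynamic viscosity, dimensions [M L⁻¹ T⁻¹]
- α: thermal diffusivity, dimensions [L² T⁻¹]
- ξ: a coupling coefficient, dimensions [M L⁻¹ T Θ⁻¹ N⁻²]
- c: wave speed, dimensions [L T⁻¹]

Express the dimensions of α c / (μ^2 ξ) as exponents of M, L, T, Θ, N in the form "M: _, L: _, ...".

Collect each base-dimension exponent across the product:
  M: −2·(1) + (0) − (1) + (0) = -3
  L: −2·(-1) + (2) − (-1) + (1) = 6
  T: −2·(-1) + (-1) − (1) + (-1) = -1
  Θ: −2·(0) + (0) − (-1) + (0) = 1
  N: −2·(0) + (0) − (-2) + (0) = 2
So the dimensions are [M⁻³ L⁶ T⁻¹ Θ N²].

M: -3, L: 6, T: -1, Θ: 1, N: 2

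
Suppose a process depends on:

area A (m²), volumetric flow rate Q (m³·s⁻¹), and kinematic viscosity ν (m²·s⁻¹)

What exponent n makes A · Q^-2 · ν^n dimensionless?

Balance the L exponent: (2)·n from ν, plus (2) − 2·(3) = -4 from the rest, must sum to zero.
2n − 4 = 0, so n = 2.

2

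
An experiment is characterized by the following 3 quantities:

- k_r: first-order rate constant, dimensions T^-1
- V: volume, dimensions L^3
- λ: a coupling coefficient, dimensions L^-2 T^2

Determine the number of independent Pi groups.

1

There are 3 variables and 2 base dimensions (L, T).
The dimension matrix has rank 2.
Independent dimensionless groups: 3 − 2 = 1.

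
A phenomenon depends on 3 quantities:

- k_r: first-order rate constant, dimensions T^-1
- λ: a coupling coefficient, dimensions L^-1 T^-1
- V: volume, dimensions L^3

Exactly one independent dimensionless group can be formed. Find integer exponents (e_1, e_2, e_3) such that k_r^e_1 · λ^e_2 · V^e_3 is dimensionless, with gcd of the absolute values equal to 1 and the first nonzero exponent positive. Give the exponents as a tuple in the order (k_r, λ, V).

(3, -3, -1)

L: e_1·(0) + e_2·(-1) + e_3·(3) = 0
T: e_1·(-1) + e_2·(-1) + e_3·(0) = 0
Solving this homogeneous linear system for the smallest-integer solution (first nonzero entry positive) gives (3, -3, -1).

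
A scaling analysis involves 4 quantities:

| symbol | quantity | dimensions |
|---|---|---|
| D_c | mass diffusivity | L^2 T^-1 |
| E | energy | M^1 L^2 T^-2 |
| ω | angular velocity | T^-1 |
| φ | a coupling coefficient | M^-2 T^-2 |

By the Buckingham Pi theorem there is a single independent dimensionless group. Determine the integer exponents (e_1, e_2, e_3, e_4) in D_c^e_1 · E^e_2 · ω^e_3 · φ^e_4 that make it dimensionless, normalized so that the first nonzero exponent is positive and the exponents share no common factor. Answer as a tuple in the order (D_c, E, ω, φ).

(2, -2, 4, -1)

M: e_1·(0) + e_2·(1) + e_3·(0) + e_4·(-2) = 0
L: e_1·(2) + e_2·(2) + e_3·(0) + e_4·(0) = 0
T: e_1·(-1) + e_2·(-2) + e_3·(-1) + e_4·(-2) = 0
Solving this homogeneous linear system for the smallest-integer solution (first nonzero entry positive) gives (2, -2, 4, -1).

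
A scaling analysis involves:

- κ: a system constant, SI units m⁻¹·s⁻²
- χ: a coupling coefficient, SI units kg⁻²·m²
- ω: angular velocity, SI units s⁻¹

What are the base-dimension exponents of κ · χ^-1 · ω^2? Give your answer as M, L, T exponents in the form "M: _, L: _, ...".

Collect each base-dimension exponent across the product:
  M: (0) − (-2) + 2·(0) = 2
  L: (-1) − (2) + 2·(0) = -3
  T: (-2) − (0) + 2·(-1) = -4
So the dimensions are [M² L⁻³ T⁻⁴].

M: 2, L: -3, T: -4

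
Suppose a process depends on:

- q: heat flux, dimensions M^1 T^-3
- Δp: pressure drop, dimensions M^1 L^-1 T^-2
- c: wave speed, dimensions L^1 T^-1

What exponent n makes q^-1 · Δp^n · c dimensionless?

Balance the M exponent: (1)·n from Δp, plus −(1) + (0) = -1 from the rest, must sum to zero.
n − 1 = 0, so n = 1.

1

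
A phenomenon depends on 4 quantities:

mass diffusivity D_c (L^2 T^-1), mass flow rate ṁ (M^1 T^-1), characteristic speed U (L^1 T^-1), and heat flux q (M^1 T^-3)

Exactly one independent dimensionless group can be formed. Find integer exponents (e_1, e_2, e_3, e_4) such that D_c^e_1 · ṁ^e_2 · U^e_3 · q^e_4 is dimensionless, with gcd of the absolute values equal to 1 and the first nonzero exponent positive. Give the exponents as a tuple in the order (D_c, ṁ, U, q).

(2, -1, -4, 1)

M: e_1·(0) + e_2·(1) + e_3·(0) + e_4·(1) = 0
L: e_1·(2) + e_2·(0) + e_3·(1) + e_4·(0) = 0
T: e_1·(-1) + e_2·(-1) + e_3·(-1) + e_4·(-3) = 0
Solving this homogeneous linear system for the smallest-integer solution (first nonzero entry positive) gives (2, -1, -4, 1).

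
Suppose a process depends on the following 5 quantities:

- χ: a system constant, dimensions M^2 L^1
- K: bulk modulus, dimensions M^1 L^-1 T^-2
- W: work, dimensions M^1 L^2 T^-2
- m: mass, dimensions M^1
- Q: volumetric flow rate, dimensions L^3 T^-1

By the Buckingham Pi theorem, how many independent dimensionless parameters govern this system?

There are 5 variables and 3 base dimensions (M, L, T).
The dimension matrix has rank 3.
Independent dimensionless groups: 5 − 3 = 2.

2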